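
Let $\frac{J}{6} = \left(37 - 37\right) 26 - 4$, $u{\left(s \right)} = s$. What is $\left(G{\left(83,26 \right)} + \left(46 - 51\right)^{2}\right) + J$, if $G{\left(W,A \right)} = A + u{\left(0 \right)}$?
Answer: $27$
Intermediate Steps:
$G{\left(W,A \right)} = A$ ($G{\left(W,A \right)} = A + 0 = A$)
$J = -24$ ($J = 6 \left(\left(37 - 37\right) 26 - 4\right) = 6 \left(0 \cdot 26 - 4\right) = 6 \left(0 - 4\right) = 6 \left(-4\right) = -24$)
$\left(G{\left(83,26 \right)} + \left(46 - 51\right)^{2}\right) + J = \left(26 + \left(46 - 51\right)^{2}\right) - 24 = \left(26 + \left(-5\right)^{2}\right) - 24 = \left(26 + 25\right) - 24 = 51 - 24 = 27$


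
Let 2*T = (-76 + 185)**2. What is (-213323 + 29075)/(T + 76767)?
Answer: -368496/165415 ≈ -2.2277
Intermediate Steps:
T = 11881/2 (T = (-76 + 185)**2/2 = (1/2)*109**2 = (1/2)*11881 = 11881/2 ≈ 5940.5)
(-213323 + 29075)/(T + 76767) = (-213323 + 29075)/(11881/2 + 76767) = -184248/165415/2 = -184248*2/165415 = -368496/165415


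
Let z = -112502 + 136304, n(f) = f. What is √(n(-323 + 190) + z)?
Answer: √23669 ≈ 153.85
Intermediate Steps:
z = 23802
√(n(-323 + 190) + z) = √((-323 + 190) + 23802) = √(-133 + 23802) = √23669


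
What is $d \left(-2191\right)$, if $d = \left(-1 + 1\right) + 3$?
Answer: $-6573$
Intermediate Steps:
$d = 3$ ($d = 0 + 3 = 3$)
$d \left(-2191\right) = 3 \left(-2191\right) = -6573$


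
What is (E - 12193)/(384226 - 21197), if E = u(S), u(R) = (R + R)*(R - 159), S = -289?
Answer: 246751/363029 ≈ 0.67970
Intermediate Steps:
u(R) = 2*R*(-159 + R) (u(R) = (2*R)*(-159 + R) = 2*R*(-159 + R))
E = 258944 (E = 2*(-289)*(-159 - 289) = 2*(-289)*(-448) = 258944)
(E - 12193)/(384226 - 21197) = (258944 - 12193)/(384226 - 21197) = 246751/363029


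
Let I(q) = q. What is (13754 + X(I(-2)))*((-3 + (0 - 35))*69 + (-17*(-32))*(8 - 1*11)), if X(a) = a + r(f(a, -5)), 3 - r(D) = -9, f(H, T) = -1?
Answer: -58552056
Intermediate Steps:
r(D) = 12 (r(D) = 3 - 1*(-9) = 3 + 9 = 12)
X(a) = 12 + a (X(a) = a + 12 = 12 + a)
(13754 + X(I(-2)))*((-3 + (0 - 35))*69 + (-17*(-32))*(8 - 1*11)) = (13754 + (12 - 2))*((-3 + (0 - 35))*69 + (-17*(-32))*(8 - 1*11)) = (13754 + 10)*((-3 - 35)*69 + 544*(8 - 11)) = 13764*(-38*69 + 544*(-3)) = 13764*(-2622 - 1632) = 13764*(-4254) = -58552056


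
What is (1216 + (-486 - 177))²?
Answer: 305809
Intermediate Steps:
(1216 + (-486 - 177))² = (1216 - 663)² = 553² = 305809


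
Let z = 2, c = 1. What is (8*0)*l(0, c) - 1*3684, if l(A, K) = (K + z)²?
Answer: -3684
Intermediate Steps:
l(A, K) = (2 + K)² (l(A, K) = (K + 2)² = (2 + K)²)
(8*0)*l(0, c) - 1*3684 = (8*0)*(2 + 1)² - 1*3684 = 0*3² - 3684 = 0*9 - 3684 = 0 - 3684 = -3684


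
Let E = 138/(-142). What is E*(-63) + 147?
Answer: 14784/71 ≈ 208.23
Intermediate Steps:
E = -69/71 (E = 138*(-1/142) = -69/71 ≈ -0.97183)
E*(-63) + 147 = -69/71*(-63) + 147 = 4347/71 + 147 = 14784/71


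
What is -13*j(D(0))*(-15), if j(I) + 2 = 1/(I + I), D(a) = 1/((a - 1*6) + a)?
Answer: -975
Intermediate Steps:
D(a) = 1/(-6 + 2*a) (D(a) = 1/((a - 6) + a) = 1/((-6 + a) + a) = 1/(-6 + 2*a))
j(I) = -2 + 1/(2*I) (j(I) = -2 + 1/(I + I) = -2 + 1/(2*I))
-13*j(D(0))*(-15) = -13*(-2 + 1/(2*((1/(2*(-3 + 0))))))*(-15) = -13*(-2 + 1/(2*(((1/2)/(-3)))))*(-15) = -13*(-2 + 1/(2*(((1/2)*(-1/3)))))*(-15) = -13*(-2 + 1/(2*(-1/6)))*(-15) = -13*(-2 + (1/2)*(-6))*(-15) = -13*(-2 - 3)*(-15) = -13*(-5)*(-15) = 65*(-15) = -975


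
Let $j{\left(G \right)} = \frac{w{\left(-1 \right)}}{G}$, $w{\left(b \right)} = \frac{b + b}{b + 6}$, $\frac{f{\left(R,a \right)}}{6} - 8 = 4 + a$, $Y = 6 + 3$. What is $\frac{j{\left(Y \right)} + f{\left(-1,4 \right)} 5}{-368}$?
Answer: $- \frac{10799}{8280} \approx -1.3042$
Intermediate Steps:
$Y = 9$
$f{\left(R,a \right)} = 72 + 6 a$ ($f{\left(R,a \right)} = 48 + 6 \left(4 + a\right) = 48 + \left(24 + 6 a\right) = 72 + 6 a$)
$w{\left(b \right)} = \frac{2 b}{6 + b}$
$j{\left(G \right)} = - \frac{2}{5 G}$ ($j{\left(G \right)} = \frac{2 \left(-1\right) \frac{1}{6 - 1}}{G} = \frac{2 \left(-1\right) \frac{1}{5}}{G} = - \frac{2}{5 G}$)
$\frac{j{\left(Y \right)} + f{\left(-1,4 \right)} 5}{-368} = \frac{- \frac{2}{5 \cdot 9} + \left(72 + 6 \cdot 4\right) 5}{-368} = \left(\left(- \frac{2}{5}\right) \frac{1}{9} + \left(72 + 24\right) 5\right) \left(- \frac{1}{368}\right) = \left(- \frac{2}{45} + 96 \cdot 5\right) \left(- \frac{1}{368}\right) = \left(- \frac{2}{45} + 480\right) \left(- \frac{1}{368}\right) = \frac{21598}{45} \left(- \frac{1}{368}\right) = - \frac{10799}{8280}$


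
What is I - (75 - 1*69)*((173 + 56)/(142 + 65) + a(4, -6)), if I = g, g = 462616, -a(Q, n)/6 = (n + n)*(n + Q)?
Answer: 31979662/69 ≈ 4.6347e+5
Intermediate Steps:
a(Q, n) = -12*n*(Q + n) (a(Q, n) = -6*(n + n)*(n + Q) = -6*2*n*(Q + n) = -12*n*(Q + n))
I = 462616
I - (75 - 1*69)*((173 + 56)/(142 + 65) + a(4, -6)) = 462616 - (75 - 1*69)*((173 + 56)/(142 + 65) - 12*(-6)*(4 - 6)) = 462616 - (75 - 69)*(229/207 - 12*(-6)*(-2)) = 462616 - 6*(229*(1/207) - 144) = 462616 - 6*(229/207 - 144) = 462616 - 6*(-29579)/207 = 462616 - 1*(-59158/69) = 462616 + 59158/69 = 31979662/69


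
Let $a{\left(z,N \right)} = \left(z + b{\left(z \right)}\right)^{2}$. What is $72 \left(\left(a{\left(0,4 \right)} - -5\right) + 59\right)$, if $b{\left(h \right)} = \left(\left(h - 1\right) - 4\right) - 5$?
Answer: $11808$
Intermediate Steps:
$b{\left(h \right)} = -10 + h$ ($b{\left(h \right)} = \left(\left(-1 + h\right) - 4\right) - 5 = \left(-5 + h\right) - 5 = -10 + h$)
$a{\left(z,N \right)} = \left(-10 + 2 z\right)^{2}$ ($a{\left(z,N \right)} = \left(z + \left(-10 + z\right)\right)^{2} = \left(-10 + 2 z\right)^{2}$)
$72 \left(\left(a{\left(0,4 \right)} - -5\right) + 59\right) = 72 \left(\left(4 \left(-5 + 0\right)^{2} - -5\right) + 59\right) = 72 \left(\left(4 \left(-5\right)^{2} + 5\right) + 59\right) = 72 \left(\left(4 \cdot 25 + 5\right) + 59\right) = 72 \left(\left(100 + 5\right) + 59\right) = 72 \left(105 + 59\right) = 72 \cdot 164 = 11808$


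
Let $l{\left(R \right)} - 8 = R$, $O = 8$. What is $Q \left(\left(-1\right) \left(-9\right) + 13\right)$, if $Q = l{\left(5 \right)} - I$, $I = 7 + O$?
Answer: $-44$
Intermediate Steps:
$l{\left(R \right)} = 8 + R$
$I = 15$ ($I = 7 + 8 = 15$)
$Q = -2$ ($Q = \left(8 + 5\right) - 15 = 13 - 15 = -2$)
$Q \left(\left(-1\right) \left(-9\right) + 13\right) = - 2 \left(\left(-1\right) \left(-9\right) + 13\right) = - 2 \left(9 + 13\right) = \left(-2\right) 22 = -44$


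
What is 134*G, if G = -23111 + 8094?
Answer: -2012278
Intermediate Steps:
G = -15017
134*G = 134*(-15017) = -2012278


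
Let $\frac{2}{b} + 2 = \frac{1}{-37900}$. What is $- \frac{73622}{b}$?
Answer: $\frac{2790310611}{37900} \approx 73623.0$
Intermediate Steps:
$b = - \frac{75800}{75801}$ ($b = \frac{2}{-2 + \frac{1}{-37900}} = \frac{2}{-2 - \frac{1}{37900}} = \frac{2}{- \frac{75801}{37900}} = 2 \left(- \frac{37900}{75801}\right) = - \frac{75800}{75801} \approx -0.99999$)
$- \frac{73622}{b} = - \frac{73622}{- \frac{75800}{75801}} = \left(-73622\right) \left(- \frac{75801}{75800}\right) = \frac{2790310611}{37900}$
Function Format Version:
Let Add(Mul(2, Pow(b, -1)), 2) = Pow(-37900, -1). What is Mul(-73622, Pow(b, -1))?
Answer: Rational(2790310611, 37900) ≈ 73623.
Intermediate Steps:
b = Rational(-75800, 75801) (b = Mul(2, Pow(Add(-2, Pow(-37900, -1)), -1)) = Mul(2, Pow(Add(-2, Rational(-1, 37900)), -1)) = Mul(2, Pow(Rational(-75801, 37900), -1)) = Mul(2, Rational(-37900, 75801)) = Rational(-75800, 75801) ≈ -0.99999)
Mul(-73622, Pow(b, -1)) = Mul(-73622, Pow(Rational(-75800, 75801), -1)) = Mul(-73622, Rational(-75801, 75800)) = Rational(2790310611, 37900)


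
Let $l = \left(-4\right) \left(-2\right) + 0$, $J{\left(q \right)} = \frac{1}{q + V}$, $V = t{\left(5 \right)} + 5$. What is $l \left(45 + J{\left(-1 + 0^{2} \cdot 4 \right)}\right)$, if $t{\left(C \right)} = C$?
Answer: $\frac{3248}{9} \approx 360.89$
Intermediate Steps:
$V = 10$ ($V = 5 + 5 = 10$)
$J{\left(q \right)} = \frac{1}{10 + q}$ ($J{\left(q \right)} = \frac{1}{q + 10} = \frac{1}{10 + q}$)
$l = 8$ ($l = 8 + 0 = 8$)
$l \left(45 + J{\left(-1 + 0^{2} \cdot 4 \right)}\right) = 8 \left(45 + \frac{1}{10 - \left(1 - 0^{2} \cdot 4\right)}\right) = 8 \left(45 + \frac{1}{10 + \left(-1 + 0 \cdot 4\right)}\right) = 8 \left(45 + \frac{1}{10 + \left(-1 + 0\right)}\right) = 8 \left(45 + \frac{1}{10 - 1}\right) = 8 \left(45 + \frac{1}{9}\right) = 8 \cdot \frac{406}{9} = \frac{3248}{9}$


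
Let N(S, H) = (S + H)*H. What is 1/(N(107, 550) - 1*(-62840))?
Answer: 1/424190 ≈ 2.3574e-6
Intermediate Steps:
N(S, H) = H*(H + S) (N(S, H) = (H + S)*H = H*(H + S))
1/(N(107, 550) - 1*(-62840)) = 1/(550*(550 + 107) - 1*(-62840)) = 1/(550*657 + 62840) = 1/(361350 + 62840) = 1/424190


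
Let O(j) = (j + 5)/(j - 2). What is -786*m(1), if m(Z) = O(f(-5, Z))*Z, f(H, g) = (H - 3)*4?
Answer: -10611/17 ≈ -624.18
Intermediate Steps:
f(H, g) = -12 + 4*H (f(H, g) = (-3 + H)*4 = -12 + 4*H)
O(j) = (5 + j)/(-2 + j)
m(Z) = 27*Z/34 (m(Z) = ((5 + (-12 + 4*(-5)))/(-2 + (-12 + 4*(-5))))*Z = ((5 + (-12 - 20))/(-2 + (-12 - 20)))*Z = ((5 - 32)/(-2 - 32))*Z = (-27/(-34))*Z = (-1/34*(-27))*Z = 27*Z/34)
-786*m(1) = -10611/17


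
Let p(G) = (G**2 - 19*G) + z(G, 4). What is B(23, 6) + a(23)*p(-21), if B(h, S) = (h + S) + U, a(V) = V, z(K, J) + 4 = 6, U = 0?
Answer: 19395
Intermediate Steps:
z(K, J) = 2 (z(K, J) = -4 + 6 = 2)
B(h, S) = S + h (B(h, S) = (h + S) + 0 = (S + h) + 0 = S + h)
p(G) = 2 + G**2 - 19*G (p(G) = (G**2 - 19*G) + 2 = 2 + G**2 - 19*G)
B(23, 6) + a(23)*p(-21) = (6 + 23) + 23*(2 + (-21)**2 - 19*(-21)) = 29 + 23*(2 + 441 + 399) = 29 + 23*842 = 29 + 19366 = 19395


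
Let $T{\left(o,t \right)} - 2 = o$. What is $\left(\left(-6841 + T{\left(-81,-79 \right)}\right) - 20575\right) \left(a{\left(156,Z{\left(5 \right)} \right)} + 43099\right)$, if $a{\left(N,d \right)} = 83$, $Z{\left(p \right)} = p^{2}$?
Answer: $-1187289090$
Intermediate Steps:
$T{\left(o,t \right)} = 2 + o$
$\left(\left(-6841 + T{\left(-81,-79 \right)}\right) - 20575\right) \left(a{\left(156,Z{\left(5 \right)} \right)} + 43099\right) = \left(\left(-6841 + \left(2 - 81\right)\right) - 20575\right) \left(83 + 43099\right) = \left(\left(-6841 - 79\right) - 20575\right) 43182 = \left(-6920 - 20575\right) 43182 = \left(-27495\right) 43182 = -1187289090$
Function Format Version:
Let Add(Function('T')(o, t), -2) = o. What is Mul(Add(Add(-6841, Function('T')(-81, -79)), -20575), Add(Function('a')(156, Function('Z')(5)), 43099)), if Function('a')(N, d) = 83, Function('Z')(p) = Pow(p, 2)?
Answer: -1187289090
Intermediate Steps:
Function('T')(o, t) = Add(2, o)
Mul(Add(Add(-6841, Function('T')(-81, -79)), -20575), Add(Function('a')(156, Function('Z')(5)), 43099)) = Mul(Add(Add(-6841, Add(2, -81)), -20575), Add(83, 43099)) = Mul(Add(Add(-6841, -79), -20575), 43182) = Mul(Add(-6920, -20575), 43182) = Mul(-27495, 43182) = -1187289090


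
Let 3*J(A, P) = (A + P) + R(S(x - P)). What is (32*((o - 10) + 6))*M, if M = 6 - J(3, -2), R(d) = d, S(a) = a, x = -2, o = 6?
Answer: 1088/3 ≈ 362.67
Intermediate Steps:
J(A, P) = -⅔ + A/3 (J(A, P) = ((A + P) + (-2 - P))/3 = (-2 + A)/3 = -⅔ + A/3)
M = 17/3 (M = 6 - (-⅔ + (⅓)*3) = 6 - (-⅔ + 1) = 6 - 1*⅓ = 6 - ⅓ = 17/3 ≈ 5.6667)
(32*((o - 10) + 6))*M = (32*((6 - 10) + 6))*(17/3) = (32*(-4 + 6))*(17/3) = (32*2)*(17/3) = 64*(17/3) = 1088/3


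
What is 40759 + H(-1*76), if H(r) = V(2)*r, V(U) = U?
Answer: 40607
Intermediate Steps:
H(r) = 2*r
40759 + H(-1*76) = 40759 + 2*(-1*76) = 40759 + 2*(-76) = 40759 - 152 = 40607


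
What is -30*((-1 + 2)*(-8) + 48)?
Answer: -1200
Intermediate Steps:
-30*((-1 + 2)*(-8) + 48) = -30*(1*(-8) + 48) = -30*(-8 + 48) = -30*40 = -1200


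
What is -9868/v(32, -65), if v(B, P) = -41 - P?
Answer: -2467/6 ≈ -411.17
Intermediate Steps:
-9868/v(32, -65) = -9868/(-41 - 1*(-65)) = -9868/(-41 + 65) = -9868/24 = -9868*1/24 = -2467/6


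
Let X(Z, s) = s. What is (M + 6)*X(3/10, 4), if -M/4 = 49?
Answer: -760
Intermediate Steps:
M = -196 (M = -4*49 = -196)
(M + 6)*X(3/10, 4) = (-196 + 6)*4 = -190*4 = -760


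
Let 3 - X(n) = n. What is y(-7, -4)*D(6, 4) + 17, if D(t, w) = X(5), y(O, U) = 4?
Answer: 9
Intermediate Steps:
X(n) = 3 - n
D(t, w) = -2 (D(t, w) = 3 - 1*5 = 3 - 5 = -2)
y(-7, -4)*D(6, 4) + 17 = 4*(-2) + 17 = -8 + 17 = 9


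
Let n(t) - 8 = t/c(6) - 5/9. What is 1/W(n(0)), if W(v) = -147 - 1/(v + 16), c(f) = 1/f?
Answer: -211/31026 ≈ -0.0068007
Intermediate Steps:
n(t) = 67/9 + 6*t (n(t) = 8 + (t/(1/6) - 5/9) = 8 + (t/(⅙) - 5*⅑) = 8 + (t*6 - 5/9) = 8 + (6*t - 5/9) = 8 + (-5/9 + 6*t) = 67/9 + 6*t)
W(v) = -147 - 1/(16 + v)
1/W(n(0)) = 1/((-2353 - 147*(67/9 + 6*0))/(16 + (67/9 + 6*0))) = 1/((-2353 - 147*(67/9 + 0))/(16 + (67/9 + 0))) = 1/((-2353 - 147*67/9)/(16 + 67/9)) = 1/((-2353 - 3283/3)/(211/9)) = 1/((9/211)*(-10342/3)) = 1/(-31026/211) = -211/31026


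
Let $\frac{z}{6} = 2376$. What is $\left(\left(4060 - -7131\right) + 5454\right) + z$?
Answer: $30901$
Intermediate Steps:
$z = 14256$ ($z = 6 \cdot 2376 = 14256$)
$\left(\left(4060 - -7131\right) + 5454\right) + z = \left(\left(4060 - -7131\right) + 5454\right) + 14256 = \left(\left(4060 + 7131\right) + 5454\right) + 14256 = \left(11191 + 5454\right) + 14256 = 16645 + 14256 = 30901$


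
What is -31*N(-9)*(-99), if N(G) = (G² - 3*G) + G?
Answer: 303831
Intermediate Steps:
N(G) = G² - 2*G
-31*N(-9)*(-99) = -(-279)*(-2 - 9)*(-99) = -(-279)*(-11)*(-99) = -31*99*(-99) = -3069*(-99) = 303831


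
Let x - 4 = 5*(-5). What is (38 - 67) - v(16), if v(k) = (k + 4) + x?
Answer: -28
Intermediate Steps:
x = -21 (x = 4 + 5*(-5) = 4 - 25 = -21)
v(k) = -17 + k (v(k) = (k + 4) - 21 = (4 + k) - 21 = -17 + k)
(38 - 67) - v(16) = (38 - 67) - (-17 + 16) = -29 - 1*(-1) = -29 + 1 = -28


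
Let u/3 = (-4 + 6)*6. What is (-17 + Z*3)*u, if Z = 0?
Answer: -612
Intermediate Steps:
u = 36 (u = 3*((-4 + 6)*6) = 3*(2*6) = 3*12 = 36)
(-17 + Z*3)*u = (-17 + 0*3)*36 = (-17 + 0)*36 = -17*36 = -612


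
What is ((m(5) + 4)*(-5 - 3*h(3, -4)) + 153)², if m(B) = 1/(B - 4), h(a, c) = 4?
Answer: 4624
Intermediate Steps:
m(B) = 1/(-4 + B)
((m(5) + 4)*(-5 - 3*h(3, -4)) + 153)² = ((1/(-4 + 5) + 4)*(-5 - 3*4) + 153)² = ((1/1 + 4)*(-5 - 12) + 153)² = ((1 + 4)*(-17) + 153)² = (5*(-17) + 153)² = (-85 + 153)² = 68² = 4624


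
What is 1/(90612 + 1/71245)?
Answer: 71245/6455651941 ≈ 1.1036e-5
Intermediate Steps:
1/(90612 + 1/71245) = 1/(6455651941/71245) = 71245/6455651941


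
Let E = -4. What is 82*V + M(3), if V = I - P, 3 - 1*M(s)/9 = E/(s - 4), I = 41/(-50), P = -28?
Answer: 55494/25 ≈ 2219.8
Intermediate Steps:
I = -41/50 (I = 41*(-1/50) = -41/50 ≈ -0.82000)
M(s) = 27 + 36/(-4 + s) (M(s) = 27 - 9*(-4)/(s - 4) = 27 - 9*(-4)/(-4 + s) = 27 - (-36)/(-4 + s) = 27 + 36/(-4 + s))
V = 1359/50 (V = -41/50 - 1*(-28) = -41/50 + 28 = 1359/50 ≈ 27.180)
82*V + M(3) = 82*(1359/50) + 9*(-8 + 3*3)/(-4 + 3) = 55719/25 + 9*(-8 + 9)/(-1) = 55719/25 + 9*(-1)*1 = 55719/25 - 9 = 55494/25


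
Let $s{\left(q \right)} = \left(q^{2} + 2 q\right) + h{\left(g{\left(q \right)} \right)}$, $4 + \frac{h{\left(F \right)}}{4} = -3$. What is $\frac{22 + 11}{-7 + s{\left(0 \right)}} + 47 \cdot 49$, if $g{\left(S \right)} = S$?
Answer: $\frac{80572}{35} \approx 2302.1$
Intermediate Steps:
$h{\left(F \right)} = -28$ ($h{\left(F \right)} = -16 + 4 \left(-3\right) = -16 - 12 = -28$)
$s{\left(q \right)} = -28 + q^{2} + 2 q$ ($s{\left(q \right)} = \left(q^{2} + 2 q\right) - 28 = -28 + q^{2} + 2 q$)
$\frac{22 + 11}{-7 + s{\left(0 \right)}} + 47 \cdot 49 = \frac{22 + 11}{-7 + \left(-28 + 0^{2} + 2 \cdot 0\right)} + 47 \cdot 49 = \frac{33}{-7 + \left(-28 + 0 + 0\right)} + 2303 = \frac{33}{-7 - 28} + 2303 = \frac{33}{-35} + 2303 = 33 \left(- \frac{1}{35}\right) + 2303 = - \frac{33}{35} + 2303 = \frac{80572}{35}$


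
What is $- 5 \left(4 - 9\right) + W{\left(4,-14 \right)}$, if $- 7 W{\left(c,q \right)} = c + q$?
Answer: $\frac{185}{7} \approx 26.429$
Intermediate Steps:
$W{\left(c,q \right)} = - \frac{c}{7} - \frac{q}{7}$ ($W{\left(c,q \right)} = - \frac{c + q}{7} = - \frac{c}{7} - \frac{q}{7}$)
$- 5 \left(4 - 9\right) + W{\left(4,-14 \right)} = - 5 \left(4 - 9\right) - - \frac{10}{7} = \left(-5\right) \left(-5\right) + \left(- \frac{4}{7} + 2\right) = 25 + \frac{10}{7} = \frac{185}{7}$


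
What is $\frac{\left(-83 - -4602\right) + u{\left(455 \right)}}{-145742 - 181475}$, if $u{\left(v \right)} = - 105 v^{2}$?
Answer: $\frac{21733106}{327217} \approx 66.418$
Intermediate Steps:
$\frac{\left(-83 - -4602\right) + u{\left(455 \right)}}{-145742 - 181475} = \frac{\left(-83 - -4602\right) - 105 \cdot 455^{2}}{-145742 - 181475} = \frac{\left(-83 + 4602\right) - 21737625}{-327217} = \left(4519 - 21737625\right) \left(- \frac{1}{327217}\right) = \left(-21733106\right) \left(- \frac{1}{327217}\right) = \frac{21733106}{327217}$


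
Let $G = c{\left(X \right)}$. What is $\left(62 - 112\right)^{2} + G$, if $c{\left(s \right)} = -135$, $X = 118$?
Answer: $2365$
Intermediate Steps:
$G = -135$
$\left(62 - 112\right)^{2} + G = \left(62 - 112\right)^{2} - 135 = \left(-50\right)^{2} - 135 = 2500 - 135 = 2365$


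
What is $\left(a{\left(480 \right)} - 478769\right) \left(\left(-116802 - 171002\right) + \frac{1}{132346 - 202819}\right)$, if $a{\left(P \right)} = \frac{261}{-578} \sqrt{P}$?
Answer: $\frac{9710589772338317}{70473} + \frac{3529139564982 \sqrt{30}}{6788899} \approx 1.3779 \cdot 10^{11}$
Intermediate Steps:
$a{\left(P \right)} = - \frac{261 \sqrt{P}}{578}$ ($a{\left(P \right)} = 261 \left(- \frac{1}{578}\right) \sqrt{P} = - \frac{261 \sqrt{P}}{578}$)
$\left(a{\left(480 \right)} - 478769\right) \left(\left(-116802 - 171002\right) + \frac{1}{132346 - 202819}\right) = \left(- \frac{261 \sqrt{480}}{578} - 478769\right) \left(\left(-116802 - 171002\right) + \frac{1}{132346 - 202819}\right) = \left(- \frac{261 \cdot 4 \sqrt{30}}{578} - 478769\right) \left(\left(-116802 - 171002\right) + \frac{1}{-70473}\right) = \left(- \frac{522 \sqrt{30}}{289} - 478769\right) \left(-287804 - \frac{1}{70473}\right) = \left(-478769 - \frac{522 \sqrt{30}}{289}\right) \left(- \frac{20282411293}{70473}\right) = \frac{9710589772338317}{70473} + \frac{3529139564982 \sqrt{30}}{6788899}$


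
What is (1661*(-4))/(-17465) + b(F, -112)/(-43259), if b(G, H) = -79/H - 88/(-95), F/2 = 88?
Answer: 17472965369/45935520848 ≈ 0.38038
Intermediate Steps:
F = 176 (F = 2*88 = 176)
b(G, H) = 88/95 - 79/H (b(G, H) = -79/H - 88*(-1/95) = -79/H + 88/95 = 88/95 - 79/H)
(1661*(-4))/(-17465) + b(F, -112)/(-43259) = (1661*(-4))/(-17465) + (88/95 - 79/(-112))/(-43259) = -6644*(-1/17465) + (88/95 - 79*(-1/112))*(-1/43259) = 6644/17465 + (88/95 + 79/112)*(-1/43259) = 6644/17465 + (17361/10640)*(-1/43259) = 6644/17465 - 17361/460275760 = 17472965369/45935520848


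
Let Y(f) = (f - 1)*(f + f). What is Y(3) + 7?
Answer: 19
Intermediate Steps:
Y(f) = 2*f*(-1 + f) (Y(f) = (-1 + f)*(2*f) = 2*f*(-1 + f))
Y(3) + 7 = 2*3*(-1 + 3) + 7 = 2*3*2 + 7 = 12 + 7 = 19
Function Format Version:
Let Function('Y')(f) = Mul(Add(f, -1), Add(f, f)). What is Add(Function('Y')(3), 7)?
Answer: 19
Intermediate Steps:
Function('Y')(f) = Mul(2, f, Add(-1, f)) (Function('Y')(f) = Mul(Add(-1, f), Mul(2, f)) = Mul(2, f, Add(-1, f)))
Add(Function('Y')(3), 7) = Add(Mul(2, 3, Add(-1, 3)), 7) = Add(Mul(2, 3, 2), 7) = Add(12, 7) = 19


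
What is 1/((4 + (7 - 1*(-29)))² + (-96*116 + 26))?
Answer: -1/9510 ≈ -0.00010515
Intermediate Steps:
1/((4 + (7 - 1*(-29)))² + (-96*116 + 26)) = 1/((4 + (7 + 29))² + (-11136 + 26)) = 1/((4 + 36)² - 11110) = 1/(40² - 11110) = 1/(1600 - 11110) = 1/(-9510) = -1/9510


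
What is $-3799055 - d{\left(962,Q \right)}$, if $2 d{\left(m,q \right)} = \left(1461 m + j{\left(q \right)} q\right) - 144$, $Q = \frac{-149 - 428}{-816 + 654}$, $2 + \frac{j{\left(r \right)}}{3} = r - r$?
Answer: $- \frac{243092519}{54} \approx -4.5017 \cdot 10^{6}$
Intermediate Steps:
$j{\left(r \right)} = -6$ ($j{\left(r \right)} = -6 + 3 \left(r - r\right) = -6 + 3 \cdot 0 = -6 + 0 = -6$)
$Q = \frac{577}{162}$ ($Q = - \frac{577}{-162} = \left(-577\right) \left(- \frac{1}{162}\right) = \frac{577}{162} \approx 3.5617$)
$d{\left(m,q \right)} = -72 - 3 q + \frac{1461 m}{2}$ ($d{\left(m,q \right)} = \frac{\left(1461 m - 6 q\right) - 144}{2} = \frac{\left(- 6 q + 1461 m\right) - 144}{2} = \frac{-144 - 6 q + 1461 m}{2} = -72 - 3 q + \frac{1461 m}{2}$)
$-3799055 - d{\left(962,Q \right)} = -3799055 - \left(-72 - \frac{577}{54} + \frac{1461}{2} \cdot 962\right) = -3799055 - \left(-72 - \frac{577}{54} + 702741\right) = -3799055 - \frac{37943549}{54} = - \frac{243092519}{54}$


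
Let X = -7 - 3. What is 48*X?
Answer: -480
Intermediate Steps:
X = -10 (X = -7 - 1*3 = -7 - 3 = -10)
48*X = 48*(-10) = -480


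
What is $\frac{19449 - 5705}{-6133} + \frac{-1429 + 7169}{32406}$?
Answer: $- \frac{205092322}{99372999} \approx -2.0639$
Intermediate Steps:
$\frac{19449 - 5705}{-6133} + \frac{-1429 + 7169}{32406} = \left(19449 - 5705\right) \left(- \frac{1}{6133}\right) + 5740 \cdot \frac{1}{32406} = 13744 \left(- \frac{1}{6133}\right) + \frac{2870}{16203} = - \frac{13744}{6133} + \frac{2870}{16203} = - \frac{205092322}{99372999}$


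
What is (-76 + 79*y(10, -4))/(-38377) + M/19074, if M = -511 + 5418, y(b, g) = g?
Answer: 195792947/732002898 ≈ 0.26748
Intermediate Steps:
M = 4907
(-76 + 79*y(10, -4))/(-38377) + M/19074 = (-76 + 79*(-4))/(-38377) + 4907/19074 = (-76 - 316)*(-1/38377) + 4907*(1/19074) = -392*(-1/38377) + 4907/19074 = 392/38377 + 4907/19074 = 195792947/732002898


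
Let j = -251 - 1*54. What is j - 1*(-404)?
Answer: 99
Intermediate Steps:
j = -305 (j = -251 - 54 = -305)
j - 1*(-404) = -305 - 1*(-404) = -305 + 404 = 99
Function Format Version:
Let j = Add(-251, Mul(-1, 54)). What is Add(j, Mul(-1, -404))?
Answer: 99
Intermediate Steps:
j = -305 (j = Add(-251, -54) = -305)
Add(j, Mul(-1, -404)) = Add(-305, Mul(-1, -404)) = Add(-305, 404) = 99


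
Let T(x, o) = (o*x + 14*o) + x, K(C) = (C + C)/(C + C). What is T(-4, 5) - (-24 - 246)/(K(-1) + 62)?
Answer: 352/7 ≈ 50.286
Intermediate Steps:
K(C) = 1 (K(C) = (2*C)/((2*C)) = (2*C)*(1/(2*C)) = 1)
T(x, o) = x + 14*o + o*x (T(x, o) = (14*o + o*x) + x = x + 14*o + o*x)
T(-4, 5) - (-24 - 246)/(K(-1) + 62) = (-4 + 14*5 + 5*(-4)) - (-24 - 246)/(1 + 62) = (-4 + 70 - 20) - (-270)/63 = 46 - (-270)/63 = 46 - 1*(-30/7) = 46 + 30/7 = 352/7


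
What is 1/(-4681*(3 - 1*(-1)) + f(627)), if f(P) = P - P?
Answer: -1/18724 ≈ -5.3407e-5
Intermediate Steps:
f(P) = 0
1/(-4681*(3 - 1*(-1)) + f(627)) = 1/(-4681*(3 - 1*(-1)) + 0) = 1/(-4681*(3 + 1) + 0) = 1/(-4681*4 + 0) = 1/(-18724 + 0) = 1/(-18724) = -1/18724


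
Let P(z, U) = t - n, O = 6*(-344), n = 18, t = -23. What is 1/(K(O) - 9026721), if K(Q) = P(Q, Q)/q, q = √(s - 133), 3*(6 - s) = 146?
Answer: -1585693989/14313617230081750 - 41*I*√1581/42940851690245250 ≈ -1.1078e-7 - 3.7965e-14*I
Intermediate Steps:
s = -128/3 (s = 6 - ⅓*146 = 6 - 146/3 = -128/3 ≈ -42.667)
O = -2064
P(z, U) = -41 (P(z, U) = -23 - 1*18 = -23 - 18 = -41)
q = I*√1581/3 (q = √(-128/3 - 133) = √(-527/3) = I*√1581/3 ≈ 13.254*I)
K(Q) = 41*I*√1581/527 (K(Q) = -41*(-I*√1581/527) = -(-41)*I*√1581/527 = 41*I*√1581/527)
1/(K(O) - 9026721) = 1/(41*I*√1581/527 - 9026721) = 1/(-9026721 + 41*I*√1581/527)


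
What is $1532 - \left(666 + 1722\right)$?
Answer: $-856$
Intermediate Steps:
$1532 - \left(666 + 1722\right) = 1532 - 2388 = -856$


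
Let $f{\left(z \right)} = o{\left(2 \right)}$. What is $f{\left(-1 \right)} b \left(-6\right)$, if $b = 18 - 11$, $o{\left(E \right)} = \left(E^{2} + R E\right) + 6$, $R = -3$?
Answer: $-168$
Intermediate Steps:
$o{\left(E \right)} = 6 + E^{2} - 3 E$ ($o{\left(E \right)} = \left(E^{2} - 3 E\right) + 6 = 6 + E^{2} - 3 E$)
$f{\left(z \right)} = 4$ ($f{\left(z \right)} = 6 + 2^{2} - 6 = 6 + 4 - 6 = 4$)
$b = 7$ ($b = 18 - 11 = 7$)
$f{\left(-1 \right)} b \left(-6\right) = 4 \cdot 7 \left(-6\right) = 28 \left(-6\right) = -168$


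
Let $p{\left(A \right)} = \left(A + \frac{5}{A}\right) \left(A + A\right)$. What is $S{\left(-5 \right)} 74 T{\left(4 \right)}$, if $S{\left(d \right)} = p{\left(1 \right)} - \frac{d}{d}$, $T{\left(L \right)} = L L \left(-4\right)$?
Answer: $-52096$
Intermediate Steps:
$p{\left(A \right)} = 2 A \left(A + \frac{5}{A}\right)$ ($p{\left(A \right)} = \left(A + \frac{5}{A}\right) 2 A = 2 A \left(A + \frac{5}{A}\right)$)
$T{\left(L \right)} = - 4 L^{2}$ ($T{\left(L \right)} = L^{2} \left(-4\right) = - 4 L^{2}$)
$S{\left(d \right)} = 11$ ($S{\left(d \right)} = \left(10 + 2 \cdot 1^{2}\right) - \frac{d}{d} = \left(10 + 2 \cdot 1\right) - 1 = \left(10 + 2\right) - 1 = 12 - 1 = 11$)
$S{\left(-5 \right)} 74 T{\left(4 \right)} = 11 \cdot 74 \left(- 4 \cdot 4^{2}\right) = 814 \left(\left(-4\right) 16\right) = 814 \left(-64\right) = -52096$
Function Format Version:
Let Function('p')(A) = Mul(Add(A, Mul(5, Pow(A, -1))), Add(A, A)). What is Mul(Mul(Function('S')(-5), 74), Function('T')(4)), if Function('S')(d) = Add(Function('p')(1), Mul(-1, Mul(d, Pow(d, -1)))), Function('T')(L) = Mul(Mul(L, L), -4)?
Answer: -52096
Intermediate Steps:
Function('p')(A) = Mul(2, A, Add(A, Mul(5, Pow(A, -1)))) (Function('p')(A) = Mul(Add(A, Mul(5, Pow(A, -1))), Mul(2, A)) = Mul(2, A, Add(A, Mul(5, Pow(A, -1)))))
Function('T')(L) = Mul(-4, Pow(L, 2)) (Function('T')(L) = Mul(Pow(L, 2), -4) = Mul(-4, Pow(L, 2)))
Function('S')(d) = 11 (Function('S')(d) = Add(Add(10, Mul(2, Pow(1, 2))), Mul(-1, Mul(d, Pow(d, -1)))) = Add(Add(10, Mul(2, 1)), Mul(-1, 1)) = Add(Add(10, 2), -1) = Add(12, -1) = 11)
Mul(Mul(Function('S')(-5), 74), Function('T')(4)) = Mul(Mul(11, 74), Mul(-4, Pow(4, 2))) = Mul(814, Mul(-4, 16)) = Mul(814, -64) = -52096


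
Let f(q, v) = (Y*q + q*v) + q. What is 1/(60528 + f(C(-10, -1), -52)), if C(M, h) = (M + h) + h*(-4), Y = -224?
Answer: 1/62453 ≈ 1.6012e-5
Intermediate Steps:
C(M, h) = M - 3*h (C(M, h) = (M + h) - 4*h = M - 3*h)
f(q, v) = -223*q + q*v (f(q, v) = (-224*q + q*v) + q = -223*q + q*v)
1/(60528 + f(C(-10, -1), -52)) = 1/(60528 + (-10 - 3*(-1))*(-223 - 52)) = 1/(60528 + (-10 + 3)*(-275)) = 1/(60528 - 7*(-275)) = 1/(60528 + 1925) = 1/62453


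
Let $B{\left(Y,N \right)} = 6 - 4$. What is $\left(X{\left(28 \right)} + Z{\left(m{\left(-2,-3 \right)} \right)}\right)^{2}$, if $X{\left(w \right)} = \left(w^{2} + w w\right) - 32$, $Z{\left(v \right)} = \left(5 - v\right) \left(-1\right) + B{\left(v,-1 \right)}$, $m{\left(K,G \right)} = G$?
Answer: $2340900$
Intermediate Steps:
$B{\left(Y,N \right)} = 2$ ($B{\left(Y,N \right)} = 6 - 4 = 2$)
$Z{\left(v \right)} = -3 + v$ ($Z{\left(v \right)} = \left(5 - v\right) \left(-1\right) + 2 = \left(-5 + v\right) + 2 = -3 + v$)
$X{\left(w \right)} = -32 + 2 w^{2}$ ($X{\left(w \right)} = \left(w^{2} + w^{2}\right) - 32 = 2 w^{2} - 32 = -32 + 2 w^{2}$)
$\left(X{\left(28 \right)} + Z{\left(m{\left(-2,-3 \right)} \right)}\right)^{2} = \left(\left(-32 + 2 \cdot 28^{2}\right) - 6\right)^{2} = \left(\left(-32 + 2 \cdot 784\right) - 6\right)^{2} = \left(\left(-32 + 1568\right) - 6\right)^{2} = \left(1536 - 6\right)^{2} = 1530^{2} = 2340900$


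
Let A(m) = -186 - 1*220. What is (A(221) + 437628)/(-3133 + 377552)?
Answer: 437222/374419 ≈ 1.1677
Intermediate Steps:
A(m) = -406 (A(m) = -186 - 220 = -406)
(A(221) + 437628)/(-3133 + 377552) = (-406 + 437628)/(-3133 + 377552) = 437222/374419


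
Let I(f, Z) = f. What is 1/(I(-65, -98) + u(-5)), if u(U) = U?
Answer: -1/70 ≈ -0.014286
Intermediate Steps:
1/(I(-65, -98) + u(-5)) = 1/(-65 - 5) = 1/(-70) = -1/70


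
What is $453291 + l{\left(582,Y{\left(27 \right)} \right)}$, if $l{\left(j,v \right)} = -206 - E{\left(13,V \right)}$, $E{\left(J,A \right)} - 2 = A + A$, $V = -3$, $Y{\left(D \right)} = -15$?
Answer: $453089$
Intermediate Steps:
$E{\left(J,A \right)} = 2 + 2 A$ ($E{\left(J,A \right)} = 2 + \left(A + A\right) = 2 + 2 A$)
$l{\left(j,v \right)} = -202$ ($l{\left(j,v \right)} = -206 - \left(2 + 2 \left(-3\right)\right) = -206 - \left(2 - 6\right) = -206 - -4 = -206 + 4 = -202$)
$453291 + l{\left(582,Y{\left(27 \right)} \right)} = 453291 - 202 = 453089$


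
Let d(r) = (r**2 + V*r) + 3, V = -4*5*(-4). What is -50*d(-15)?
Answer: 48600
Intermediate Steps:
V = 80 (V = -20*(-4) = 80)
d(r) = 3 + r**2 + 80*r (d(r) = (r**2 + 80*r) + 3 = 3 + r**2 + 80*r)
-50*d(-15) = -50*(3 + (-15)**2 + 80*(-15)) = -50*(3 + 225 - 1200) = -50*(-972) = 48600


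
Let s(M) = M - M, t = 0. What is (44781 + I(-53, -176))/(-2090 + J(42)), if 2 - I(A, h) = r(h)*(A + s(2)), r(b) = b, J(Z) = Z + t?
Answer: -35455/2048 ≈ -17.312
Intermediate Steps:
J(Z) = Z (J(Z) = Z + 0 = Z)
s(M) = 0
I(A, h) = 2 - A*h (I(A, h) = 2 - h*(A + 0) = 2 - h*A = 2 - A*h)
(44781 + I(-53, -176))/(-2090 + J(42)) = (44781 + (2 - 1*(-53)*(-176)))/(-2090 + 42) = (44781 + (2 - 9328))/(-2048) = (44781 - 9326)*(-1/2048) = 35455*(-1/2048) = -35455/2048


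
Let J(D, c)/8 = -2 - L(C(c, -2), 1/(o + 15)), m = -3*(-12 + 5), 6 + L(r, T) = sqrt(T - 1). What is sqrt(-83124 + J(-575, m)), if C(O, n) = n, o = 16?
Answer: 2*sqrt(-19962853 - 62*I*sqrt(930))/31 ≈ 0.013651 - 288.26*I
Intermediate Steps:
L(r, T) = -6 + sqrt(-1 + T) (L(r, T) = -6 + sqrt(T - 1) = -6 + sqrt(-1 + T))
m = 21 (m = -3*(-7) = 21)
J(D, c) = 32 - 8*I*sqrt(930)/31 (J(D, c) = 8*(-2 - (-6 + sqrt(-1 + 1/(16 + 15)))) = 8*(-2 - (-6 + sqrt(-1 + 1/31))) = 8*(-2 - (-6 + sqrt(-30/31))) = 8*(-2 - (-6 + I*sqrt(930)/31)) = 8*(-2 + (6 - I*sqrt(930)/31)) = 8*(4 - I*sqrt(930)/31) = 32 - 8*I*sqrt(930)/31)
sqrt(-83124 + J(-575, m)) = sqrt(-83124 + (32 - 8*I*sqrt(930)/31)) = sqrt(-83092 - 8*I*sqrt(930)/31)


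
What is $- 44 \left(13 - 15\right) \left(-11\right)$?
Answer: $-968$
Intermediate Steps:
$- 44 \left(13 - 15\right) \left(-11\right) = \left(-44\right) \left(-2\right) \left(-11\right) = 88 \left(-11\right) = -968$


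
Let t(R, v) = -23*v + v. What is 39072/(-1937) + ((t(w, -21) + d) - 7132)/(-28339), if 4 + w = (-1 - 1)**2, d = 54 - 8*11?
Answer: -1094275760/54892643 ≈ -19.935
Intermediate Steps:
d = -34 (d = 54 - 88 = -34)
w = 0 (w = -4 + (-1 - 1)**2 = -4 + (-2)**2 = -4 + 4 = 0)
t(R, v) = -22*v
39072/(-1937) + ((t(w, -21) + d) - 7132)/(-28339) = 39072/(-1937) + ((-22*(-21) - 34) - 7132)/(-28339) = 39072*(-1/1937) + ((462 - 34) - 7132)*(-1/28339) = -39072/1937 + (428 - 7132)*(-1/28339) = -39072/1937 - 6704*(-1/28339) = -39072/1937 + 6704/28339 = -1094275760/54892643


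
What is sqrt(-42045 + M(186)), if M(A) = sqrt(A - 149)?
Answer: sqrt(-42045 + sqrt(37)) ≈ 205.03*I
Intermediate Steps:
M(A) = sqrt(-149 + A)
sqrt(-42045 + M(186)) = sqrt(-42045 + sqrt(-149 + 186)) = sqrt(-42045 + sqrt(37))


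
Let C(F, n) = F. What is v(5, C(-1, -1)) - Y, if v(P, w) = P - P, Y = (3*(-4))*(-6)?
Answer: -72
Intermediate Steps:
Y = 72 (Y = -12*(-6) = 72)
v(P, w) = 0
v(5, C(-1, -1)) - Y = 0 - 1*72 = 0 - 72 = -72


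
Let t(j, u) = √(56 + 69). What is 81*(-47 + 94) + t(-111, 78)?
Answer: 3807 + 5*√5 ≈ 3818.2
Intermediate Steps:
t(j, u) = 5*√5 (t(j, u) = √125 = 5*√5)
81*(-47 + 94) + t(-111, 78) = 81*(-47 + 94) + 5*√5 = 81*47 + 5*√5 = 3807 + 5*√5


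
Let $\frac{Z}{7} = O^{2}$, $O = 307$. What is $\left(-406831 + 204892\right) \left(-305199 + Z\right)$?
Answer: $-71596260816$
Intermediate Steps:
$Z = 659743$ ($Z = 7 \cdot 307^{2} = 7 \cdot 94249 = 659743$)
$\left(-406831 + 204892\right) \left(-305199 + Z\right) = \left(-406831 + 204892\right) \left(-305199 + 659743\right) = \left(-201939\right) 354544 = -71596260816$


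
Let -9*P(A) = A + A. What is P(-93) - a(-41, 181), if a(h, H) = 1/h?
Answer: 2545/123 ≈ 20.691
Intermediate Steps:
P(A) = -2*A/9 (P(A) = -(A + A)/9 = -2*A/9)
P(-93) - a(-41, 181) = -2/9*(-93) - 1/(-41) = 62/3 - 1*(-1/41) = 62/3 + 1/41 = 2545/123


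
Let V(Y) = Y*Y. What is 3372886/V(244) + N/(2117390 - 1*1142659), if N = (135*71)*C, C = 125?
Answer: 1679494056833/29015792408 ≈ 57.882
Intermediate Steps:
V(Y) = Y²
N = 1198125 (N = (135*71)*125 = 9585*125 = 1198125)
3372886/V(244) + N/(2117390 - 1*1142659) = 3372886/(244²) + 1198125/(2117390 - 1*1142659) = 3372886/59536 + 1198125/(2117390 - 1142659) = 3372886*(1/59536) + 1198125/974731 = 1686443/29768 + 1198125*(1/974731) = 1686443/29768 + 1198125/974731 = 1679494056833/29015792408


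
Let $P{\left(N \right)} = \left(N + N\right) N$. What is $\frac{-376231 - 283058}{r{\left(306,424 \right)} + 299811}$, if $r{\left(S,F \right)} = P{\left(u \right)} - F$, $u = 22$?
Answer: $- \frac{659289}{300355} \approx -2.195$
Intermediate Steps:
$P{\left(N \right)} = 2 N^{2}$ ($P{\left(N \right)} = 2 N N = 2 N^{2}$)
$r{\left(S,F \right)} = 968 - F$ ($r{\left(S,F \right)} = 2 \cdot 22^{2} - F = 2 \cdot 484 - F = 968 - F$)
$\frac{-376231 - 283058}{r{\left(306,424 \right)} + 299811} = \frac{-376231 - 283058}{\left(968 - 424\right) + 299811} = - \frac{659289}{\left(968 - 424\right) + 299811} = - \frac{659289}{544 + 299811} = - \frac{659289}{300355}$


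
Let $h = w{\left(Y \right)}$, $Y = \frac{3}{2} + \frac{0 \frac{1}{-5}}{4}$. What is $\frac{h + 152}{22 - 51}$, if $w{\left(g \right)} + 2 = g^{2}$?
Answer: $- \frac{21}{4} \approx -5.25$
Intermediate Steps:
$Y = \frac{3}{2}$ ($Y = 3 \cdot \frac{1}{2} + 0 \left(- \frac{1}{5}\right) \frac{1}{4} = \frac{3}{2} + 0 \cdot \frac{1}{4} = \frac{3}{2} + 0 = \frac{3}{2} \approx 1.5$)
$w{\left(g \right)} = -2 + g^{2}$
$h = \frac{1}{4}$ ($h = -2 + \left(\frac{3}{2}\right)^{2} = -2 + \frac{9}{4} = \frac{1}{4} \approx 0.25$)
$\frac{h + 152}{22 - 51} = \frac{\frac{1}{4} + 152}{22 - 51} = \frac{609}{4 \left(-29\right)} = \frac{609}{4} \left(- \frac{1}{29}\right) = - \frac{21}{4}$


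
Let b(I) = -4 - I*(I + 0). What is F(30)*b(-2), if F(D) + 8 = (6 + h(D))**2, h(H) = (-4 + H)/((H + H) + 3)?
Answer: -1051712/3969 ≈ -264.98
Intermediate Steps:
h(H) = (-4 + H)/(3 + 2*H) (h(H) = (-4 + H)/(2*H + 3) = (-4 + H)/(3 + 2*H))
F(D) = -8 + (6 + (-4 + D)/(3 + 2*D))**2
b(I) = -4 - I**2 (b(I) = -4 - I*I = -4 - I**2)
F(30)*b(-2) = ((124 + 137*30**2 + 268*30)/(9 + 4*30**2 + 12*30))*(-4 - 1*(-2)**2) = ((124 + 137*900 + 8040)/(9 + 4*900 + 360))*(-4 - 1*4) = ((124 + 123300 + 8040)/(9 + 3600 + 360))*(-4 - 4) = (131464/3969)*(-8) = -1051712/3969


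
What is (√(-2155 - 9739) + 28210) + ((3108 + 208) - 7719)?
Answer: 23807 + I*√11894 ≈ 23807.0 + 109.06*I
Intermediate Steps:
(√(-2155 - 9739) + 28210) + ((3108 + 208) - 7719) = (√(-11894) + 28210) + (3316 - 7719) = (I*√11894 + 28210) - 4403 = (28210 + I*√11894) - 4403 = 23807 + I*√11894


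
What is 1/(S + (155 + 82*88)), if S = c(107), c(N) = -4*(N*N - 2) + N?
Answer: -1/38310 ≈ -2.6103e-5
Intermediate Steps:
c(N) = 8 + N - 4*N² (c(N) = -4*(N² - 2) + N = -4*(-2 + N²) + N = (8 - 4*N²) + N = 8 + N - 4*N²)
S = -45681 (S = 8 + 107 - 4*107² = 8 + 107 - 4*11449 = 8 + 107 - 45796 = -45681)
1/(S + (155 + 82*88)) = 1/(-45681 + (155 + 82*88)) = 1/(-45681 + (155 + 7216)) = 1/(-45681 + 7371) = 1/(-38310) = -1/38310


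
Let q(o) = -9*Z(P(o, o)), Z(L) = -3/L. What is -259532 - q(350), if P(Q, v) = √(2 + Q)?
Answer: -259532 - 27*√22/88 ≈ -2.5953e+5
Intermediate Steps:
q(o) = 27/√(2 + o) (q(o) = -(-27)/(√(2 + o)) = -(-27)/√(2 + o) = 27/√(2 + o))
-259532 - q(350) = -259532 - 27/√(2 + 350) = -259532 - 27/√352 = -259532 - 27*√22/88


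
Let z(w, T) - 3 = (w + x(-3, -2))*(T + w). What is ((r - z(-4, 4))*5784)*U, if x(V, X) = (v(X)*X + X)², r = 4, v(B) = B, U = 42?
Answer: 242928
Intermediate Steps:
x(V, X) = (X + X²)² (x(V, X) = (X*X + X)² = (X² + X)² = (X + X²)²)
z(w, T) = 3 + (4 + w)*(T + w) (z(w, T) = 3 + (w + (-2)²*(1 - 2)²)*(T + w) = 3 + (w + 4*(-1)²)*(T + w) = 3 + (w + 4*1)*(T + w) = 3 + (w + 4)*(T + w) = 3 + (4 + w)*(T + w))
((r - z(-4, 4))*5784)*U = ((4 - (3 + (-4)² + 4*4 + 4*(-4) + 4*(-4)))*5784)*42 = ((4 - (3 + 16 + 16 - 16 - 16))*5784)*42 = ((4 - 1*3)*5784)*42 = ((4 - 3)*5784)*42 = (1*5784)*42 = 5784*42 = 242928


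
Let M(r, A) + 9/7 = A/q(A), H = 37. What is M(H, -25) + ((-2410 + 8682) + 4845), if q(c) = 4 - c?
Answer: 2256315/203 ≈ 11115.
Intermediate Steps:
M(r, A) = -9/7 + A/(4 - A)
M(H, -25) + ((-2410 + 8682) + 4845) = 4*(9 - 4*(-25))/(7*(-4 - 25)) + ((-2410 + 8682) + 4845) = (4/7)*(9 + 100)/(-29) + (6272 + 4845) = (4/7)*(-1/29)*109 + 11117 = -436/203 + 11117 = 2256315/203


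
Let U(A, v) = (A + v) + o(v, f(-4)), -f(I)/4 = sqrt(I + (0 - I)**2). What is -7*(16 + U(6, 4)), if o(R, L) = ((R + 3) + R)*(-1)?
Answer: -105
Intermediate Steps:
f(I) = -4*sqrt(I + I**2) (f(I) = -4*sqrt(I + (0 - I)**2) = -4*sqrt(I + (-I)**2) = -4*sqrt(I + I**2))
o(R, L) = -3 - 2*R (o(R, L) = ((3 + R) + R)*(-1) = (3 + 2*R)*(-1) = -3 - 2*R)
U(A, v) = -3 + A - v (U(A, v) = (A + v) + (-3 - 2*v) = -3 + A - v)
-7*(16 + U(6, 4)) = -7*(16 + (-3 + 6 - 1*4)) = -7*(16 + (-3 + 6 - 4)) = -7*(16 - 1) = -7*15 = -105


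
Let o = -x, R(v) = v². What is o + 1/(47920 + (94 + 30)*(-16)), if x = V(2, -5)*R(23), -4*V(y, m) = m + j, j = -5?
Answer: -60750359/45936 ≈ -1322.5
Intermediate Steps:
V(y, m) = 5/4 - m/4 (V(y, m) = -(m - 5)/4 = -(-5 + m)/4 = 5/4 - m/4)
x = 2645/2 (x = (5/4 - ¼*(-5))*23² = (5/4 + 5/4)*529 = (5/2)*529 = 2645/2 ≈ 1322.5)
o = -2645/2 (o = -1*2645/2 = -2645/2 ≈ -1322.5)
o + 1/(47920 + (94 + 30)*(-16)) = -2645/2 + 1/(47920 + (94 + 30)*(-16)) = -2645/2 + 1/(47920 + 124*(-16)) = -2645/2 + 1/(47920 - 1984) = -2645/2 + 1/45936 = -60750359/45936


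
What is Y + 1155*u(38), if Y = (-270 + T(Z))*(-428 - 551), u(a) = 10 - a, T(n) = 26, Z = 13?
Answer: 206536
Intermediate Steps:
Y = 238876 (Y = (-270 + 26)*(-428 - 551) = -244*(-979) = 238876)
Y + 1155*u(38) = 238876 + 1155*(10 - 1*38) = 238876 + 1155*(10 - 38) = 238876 + 1155*(-28) = 238876 - 32340 = 206536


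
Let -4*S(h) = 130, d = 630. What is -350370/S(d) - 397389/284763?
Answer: 13301266289/1233973 ≈ 10779.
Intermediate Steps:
S(h) = -65/2 (S(h) = -1/4*130 = -65/2)
-350370/S(d) - 397389/284763 = -350370/(-65/2) - 397389/284763 = -350370*(-2/65) - 397389*1/284763 = 140148/13 - 132463/94921 = 13301266289/1233973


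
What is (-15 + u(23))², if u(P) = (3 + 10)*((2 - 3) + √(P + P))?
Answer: 8558 - 728*√46 ≈ 3620.5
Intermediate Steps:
u(P) = -13 + 13*√2*√P (u(P) = 13*(-1 + √(2*P)) = 13*(-1 + √2*√P) = -13 + 13*√2*√P)
(-15 + u(23))² = (-15 + (-13 + 13*√2*√23))² = (-15 + (-13 + 13*√46))² = (-28 + 13*√46)²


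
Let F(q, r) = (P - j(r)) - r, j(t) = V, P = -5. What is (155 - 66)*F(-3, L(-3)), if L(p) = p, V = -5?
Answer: 267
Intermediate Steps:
j(t) = -5
F(q, r) = -r (F(q, r) = (-5 - 1*(-5)) - r = (-5 + 5) - r = 0 - r = -r)
(155 - 66)*F(-3, L(-3)) = (155 - 66)*(-1*(-3)) = 89*3 = 267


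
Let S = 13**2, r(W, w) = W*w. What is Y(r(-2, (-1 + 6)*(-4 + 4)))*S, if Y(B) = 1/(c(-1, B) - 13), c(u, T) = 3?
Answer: -169/10 ≈ -16.900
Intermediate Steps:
S = 169
Y(B) = -1/10 (Y(B) = 1/(3 - 13) = 1/(-10) = -1/10)
Y(r(-2, (-1 + 6)*(-4 + 4)))*S = -1/10*169 = -169/10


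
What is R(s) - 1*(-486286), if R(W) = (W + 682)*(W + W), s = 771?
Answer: 2726812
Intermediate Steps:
R(W) = 2*W*(682 + W) (R(W) = (682 + W)*(2*W) = 2*W*(682 + W))
R(s) - 1*(-486286) = 2*771*(682 + 771) - 1*(-486286) = 2*771*1453 + 486286 = 2240526 + 486286 = 2726812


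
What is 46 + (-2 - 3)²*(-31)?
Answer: -729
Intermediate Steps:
46 + (-2 - 3)²*(-31) = 46 + (-5)²*(-31) = 46 + 25*(-31) = 46 - 775 = -729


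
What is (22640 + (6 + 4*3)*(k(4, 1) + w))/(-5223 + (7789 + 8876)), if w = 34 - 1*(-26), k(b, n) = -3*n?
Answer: 11833/5721 ≈ 2.0683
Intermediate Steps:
w = 60 (w = 34 + 26 = 60)
(22640 + (6 + 4*3)*(k(4, 1) + w))/(-5223 + (7789 + 8876)) = (22640 + (6 + 4*3)*(-3*1 + 60))/(-5223 + (7789 + 8876)) = (22640 + (6 + 12)*(-3 + 60))/(-5223 + 16665) = (22640 + 18*57)/11442 = (22640 + 1026)*(1/11442) = 23666*(1/11442) = 11833/5721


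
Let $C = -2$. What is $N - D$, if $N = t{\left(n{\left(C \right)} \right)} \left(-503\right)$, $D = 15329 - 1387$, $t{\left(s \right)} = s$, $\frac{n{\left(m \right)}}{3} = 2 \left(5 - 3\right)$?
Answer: $-19978$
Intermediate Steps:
$n{\left(m \right)} = 12$ ($n{\left(m \right)} = 3 \cdot 2 \left(5 - 3\right) = 3 \cdot 2 \cdot 2 = 3 \cdot 4 = 12$)
$D = 13942$ ($D = 15329 - 1387 = 13942$)
$N = -6036$ ($N = 12 \left(-503\right) = -6036$)
$N - D = -6036 - 13942 = -19978$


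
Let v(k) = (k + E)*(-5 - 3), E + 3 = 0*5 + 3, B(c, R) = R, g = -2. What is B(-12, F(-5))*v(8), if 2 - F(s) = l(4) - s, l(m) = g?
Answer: 64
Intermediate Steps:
l(m) = -2
F(s) = 4 + s (F(s) = 2 - (-2 - s) = 2 + (2 + s) = 4 + s)
E = 0 (E = -3 + (0*5 + 3) = -3 + (0 + 3) = -3 + 3 = 0)
v(k) = -8*k (v(k) = (k + 0)*(-5 - 3) = k*(-8) = -8*k)
B(-12, F(-5))*v(8) = (4 - 5)*(-8*8) = -1*(-64) = 64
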